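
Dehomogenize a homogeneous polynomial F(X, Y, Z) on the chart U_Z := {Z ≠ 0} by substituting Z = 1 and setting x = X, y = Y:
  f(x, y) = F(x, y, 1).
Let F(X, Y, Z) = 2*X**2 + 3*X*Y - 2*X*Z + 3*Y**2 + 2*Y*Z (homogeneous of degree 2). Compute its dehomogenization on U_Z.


f(x, y) = 2*x**2 + 3*x*y - 2*x + 3*y**2 + 2*y

On U_Z we set Z = 1. Each monomial c·X^i·Y^j·Z^k in F becomes c·x^i·y^j·1^k = c·x^i·y^j.
Substituting Z = 1: F(X, Y, 1) = 2*x**2 + 3*x*y - 2*x + 3*y**2 + 2*y.
Note: deg(f) ≤ deg(F) = 2; strict inequality happens when F is divisible by Z (lost terms).


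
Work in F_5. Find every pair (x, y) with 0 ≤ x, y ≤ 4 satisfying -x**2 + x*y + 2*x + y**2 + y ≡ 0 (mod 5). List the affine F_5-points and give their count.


Affine F_5-points: {(0, 0), (0, 4), (1, 4), (2, 0), (2, 2)}; count = 5.

For each of the 25 pairs (x, y) ∈ F_5², evaluate f(x, y) mod 5. Record the zeros.
  x = 0: [0↦0, 1↦2, 2↦1, 3↦2, 4↦0]  zeros at y ∈ {0, 4}
  x = 1: [0↦1, 1↦4, 2↦4, 3↦1, 4↦0]  zeros at y ∈ {4}
  x = 2: [0↦0, 1↦4, 2↦0, 3↦3, 4↦3]  zeros at y ∈ {0, 2}
  x = 3: [0↦2, 1↦2, 2↦4, 3↦3, 4↦4]  zeros at y ∈ ∅
  x = 4: [0↦2, 1↦3, 2↦1, 3↦1, 4↦3]  zeros at y ∈ ∅
Collecting zeros: affine points = {(0, 0), (0, 4), (1, 4), (2, 0), (2, 2)}.
Total count |C(F_5)_aff| = 5.


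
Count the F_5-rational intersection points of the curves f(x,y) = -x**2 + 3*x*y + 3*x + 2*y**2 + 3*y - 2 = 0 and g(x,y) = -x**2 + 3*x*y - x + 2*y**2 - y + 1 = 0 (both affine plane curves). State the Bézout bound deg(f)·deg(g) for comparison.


Common zeros: {(2, 0)}; count = 1; Bézout bound = 4.

deg(f) = 2, deg(g) = 2, so Bézout bound = 4.
Scan x ∈ F_5. For each x, list the y ∈ F_5 with f(x, y) ≡ 0 and those with g(x, y) ≡ 0 (mod 5); the common zeros in that column are the intersection.
  x = 0: f ≡ 0 at y ∈ {3}; g ≡ 0 at y ∈ ∅; common: ∅.
  x = 1: f ≡ 0 at y ∈ {0, 2}; g ≡ 0 at y ∈ ∅; common: ∅.
  x = 2: f ≡ 0 at y ∈ {0, 3}; g ≡ 0 at y ∈ {0}; common: {0}.
  x = 3: f ≡ 0 at y ∈ {2}; g ≡ 0 at y ∈ ∅; common: ∅.
  x = 4: f ≡ 0 at y ∈ ∅; g ≡ 0 at y ∈ ∅; common: ∅.
Collecting: common zeros = {(2, 0)}, so the count is 1.
Comparison with the Bézout bound: 1 ≤ 4 = deg(f)·deg(g), as expected for curves with no common component (the affine F_5-count falls short of the bound because intersections may lie at infinity, over extension fields, or carry multiplicity).


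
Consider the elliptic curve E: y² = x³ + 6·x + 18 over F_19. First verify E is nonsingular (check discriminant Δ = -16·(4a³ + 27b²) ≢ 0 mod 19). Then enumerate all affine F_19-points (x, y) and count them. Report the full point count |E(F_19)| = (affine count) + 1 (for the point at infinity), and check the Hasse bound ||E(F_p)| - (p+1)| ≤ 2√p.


Affine points = {(1, 5), (1, 14), (2, 0), (3, 5), (3, 14), (4, 7), (4, 12), (6, 2), (6, 17), (7, 2), (7, 17), (11, 3), (11, 16), (15, 5), (15, 14), (16, 7), (16, 12), (17, 6), (17, 13), (18, 7), (18, 12)}; affine count = 21; |E(F_19)| = 22.

Discriminant check: Δ ∝ 4a³ + 27b² = 4·6³ + 27·18² = 4·216 + 27·324 ≡ 17 (mod 19). Nonzero ⇒ E is nonsingular.
For each x ∈ F_19, compute rhs = x³ + 6·x + 18 mod 19, then count y ∈ F_19 with y² ≡ rhs.
  x = 0: rhs = 18, matching y values: none (0 points).
  x = 1: rhs = 6, matching y values: 5, 14 (2 points).
  x = 2: rhs = 0, matching y values: 0 (1 points).
  x = 3: rhs = 6, matching y values: 5, 14 (2 points).
  x = 4: rhs = 11, matching y values: 7, 12 (2 points).
  x = 5: rhs = 2, matching y values: none (0 points).
  x = 6: rhs = 4, matching y values: 2, 17 (2 points).
  x = 7: rhs = 4, matching y values: 2, 17 (2 points).
  x = 8: rhs = 8, matching y values: none (0 points).
  x = 9: rhs = 3, matching y values: none (0 points).
  x = 10: rhs = 14, matching y values: none (0 points).
  x = 11: rhs = 9, matching y values: 3, 16 (2 points).
  x = 12: rhs = 13, matching y values: none (0 points).
  x = 13: rhs = 13, matching y values: none (0 points).
  x = 14: rhs = 15, matching y values: none (0 points).
  x = 15: rhs = 6, matching y values: 5, 14 (2 points).
  x = 16: rhs = 11, matching y values: 7, 12 (2 points).
  x = 17: rhs = 17, matching y values: 6, 13 (2 points).
  x = 18: rhs = 11, matching y values: 7, 12 (2 points).
Total affine count: 21.
Full point count |E(F_19)| = 21 + 1 = 22.
Hasse bound: |22 − (19+1)| = |2| = 2 ≤ 2√19 ≈ 8.7178 ✓.


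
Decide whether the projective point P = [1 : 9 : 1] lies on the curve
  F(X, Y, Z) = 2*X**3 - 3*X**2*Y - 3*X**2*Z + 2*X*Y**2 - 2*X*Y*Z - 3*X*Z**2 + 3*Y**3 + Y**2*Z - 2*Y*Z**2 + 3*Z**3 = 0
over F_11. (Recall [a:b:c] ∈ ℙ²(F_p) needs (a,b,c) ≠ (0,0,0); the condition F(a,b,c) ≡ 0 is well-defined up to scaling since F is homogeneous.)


F(1,9,1) ≡ 1 (mod 11); P is NOT on the curve.

Evaluate F(1, 9, 1) term-by-term (mod 11).
  2*X**3 ↦ 2·1·1·1 = 2
  -3*X**2*Y ↦ -3·1·9·1 = -27
  -3*X**2*Z ↦ -3·1·1·1 = -3
  2*X*Y**2 ↦ 2·1·81·1 = 162
  -2*X*Y*Z ↦ -2·1·9·1 = -18
  -3*X*Z**2 ↦ -3·1·1·1 = -3
  3*Y**3 ↦ 3·1·729·1 = 2187
  Y**2*Z ↦ 1·1·81·1 = 81
  -2*Y*Z**2 ↦ -2·1·9·1 = -18
  3*Z**3 ↦ 3·1·1·1 = 3
Sum: F(1, 9, 1) = (2) + (-27) + (-3) + (162) + (-18) + (-3) + (2187) + (81) + (-18) + (3) = 2366.
Reducing mod 11: 2366 ≡ 1 (mod 11).
Since F(a, b, c) ≡ 1 ≠ 0 (mod 11), P does NOT lie on the curve.


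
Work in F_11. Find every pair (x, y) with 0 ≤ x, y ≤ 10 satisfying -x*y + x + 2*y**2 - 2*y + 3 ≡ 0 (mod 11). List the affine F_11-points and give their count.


Affine F_11-points: {(2, 3), (2, 10), (6, 6), (6, 9), (7, 2), (7, 8), (8, 0), (8, 5), (9, 4), (9, 7)}; count = 10.

For each of the 121 pairs (x, y) ∈ F_11², evaluate f(x, y) mod 11. Record the zeros.
  x = 0: [0↦3, 1↦3, 2↦7, 3↦4, 4↦5, 5↦10, 6↦8, 7↦10, 8↦5, 9↦4, 10↦7]  zeros at y ∈ ∅
  x = 1: [0↦4, 1↦3, 2↦6, 3↦2, 4↦2, 5↦6, 6↦3, 7↦4, 8↦9, 9↦7, 10↦9]  zeros at y ∈ ∅
  x = 2: [0↦5, 1↦3, 2↦5, 3↦0, 4↦10, 5↦2, 6↦9, 7↦9, 8↦2, 9↦10, 10↦0]  zeros at y ∈ {3, 10}
  x = 3: [0↦6, 1↦3, 2↦4, 3↦9, 4↦7, 5↦9, 6↦4, 7↦3, 8↦6, 9↦2, 10↦2]  zeros at y ∈ ∅
  x = 4: [0↦7, 1↦3, 2↦3, 3↦7, 4↦4, 5↦5, 6↦10, 7↦8, 8↦10, 9↦5, 10↦4]  zeros at y ∈ ∅
  x = 5: [0↦8, 1↦3, 2↦2, 3↦5, 4↦1, 5↦1, 6↦5, 7↦2, 8↦3, 9↦8, 10↦6]  zeros at y ∈ ∅
  x = 6: [0↦9, 1↦3, 2↦1, 3↦3, 4↦9, 5↦8, 6↦0, 7↦7, 8↦7, 9↦0, 10↦8]  zeros at y ∈ {6, 9}
  x = 7: [0↦10, 1↦3, 2↦0, 3↦1, 4↦6, 5↦4, 6↦6, 7↦1, 8↦0, 9↦3, 10↦10]  zeros at y ∈ {2, 8}
  x = 8: [0↦0, 1↦3, 2↦10, 3↦10, 4↦3, 5↦0, 6↦1, 7↦6, 8↦4, 9↦6, 10↦1]  zeros at y ∈ {0, 5}
  x = 9: [0↦1, 1↦3, 2↦9, 3↦8, 4↦0, 5↦7, 6↦7, 7↦0, 8↦8, 9↦9, 10↦3]  zeros at y ∈ {4, 7}
  x = 10: [0↦2, 1↦3, 2↦8, 3↦6, 4↦8, 5↦3, 6↦2, 7↦5, 8↦1, 9↦1, 10↦5]  zeros at y ∈ ∅
Collecting zeros: affine points = {(2, 3), (2, 10), (6, 6), (6, 9), (7, 2), (7, 8), (8, 0), (8, 5), (9, 4), (9, 7)}.
Total count |C(F_11)_aff| = 10.


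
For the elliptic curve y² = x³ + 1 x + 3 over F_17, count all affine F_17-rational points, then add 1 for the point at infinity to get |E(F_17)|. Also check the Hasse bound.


Affine points = {(2, 8), (2, 9), (3, 4), (3, 13), (6, 2), (6, 15), (7, 8), (7, 9), (8, 8), (8, 9), (11, 6), (11, 11), (12, 3), (12, 14), (16, 1), (16, 16)}; affine count = 16; |E(F_17)| = 17.

Discriminant check: Δ ∝ 4a³ + 27b² = 4·1³ + 27·3² = 4·1 + 27·9 ≡ 9 (mod 17). Nonzero ⇒ E is nonsingular.
For each x ∈ F_17, compute rhs = x³ + 1·x + 3 mod 17, then count y ∈ F_17 with y² ≡ rhs.
  x = 0: rhs = 3, matching y values: none (0 points).
  x = 1: rhs = 5, matching y values: none (0 points).
  x = 2: rhs = 13, matching y values: 8, 9 (2 points).
  x = 3: rhs = 16, matching y values: 4, 13 (2 points).
  x = 4: rhs = 3, matching y values: none (0 points).
  x = 5: rhs = 14, matching y values: none (0 points).
  x = 6: rhs = 4, matching y values: 2, 15 (2 points).
  x = 7: rhs = 13, matching y values: 8, 9 (2 points).
  x = 8: rhs = 13, matching y values: 8, 9 (2 points).
  x = 9: rhs = 10, matching y values: none (0 points).
  x = 10: rhs = 10, matching y values: none (0 points).
  x = 11: rhs = 2, matching y values: 6, 11 (2 points).
  x = 12: rhs = 9, matching y values: 3, 14 (2 points).
  x = 13: rhs = 3, matching y values: none (0 points).
  x = 14: rhs = 7, matching y values: none (0 points).
  x = 15: rhs = 10, matching y values: none (0 points).
  x = 16: rhs = 1, matching y values: 1, 16 (2 points).
Total affine count: 16.
Full point count |E(F_17)| = 16 + 1 = 17.
Hasse bound: |17 − (17+1)| = |-1| = 1 ≤ 2√17 ≈ 8.2462 ✓.


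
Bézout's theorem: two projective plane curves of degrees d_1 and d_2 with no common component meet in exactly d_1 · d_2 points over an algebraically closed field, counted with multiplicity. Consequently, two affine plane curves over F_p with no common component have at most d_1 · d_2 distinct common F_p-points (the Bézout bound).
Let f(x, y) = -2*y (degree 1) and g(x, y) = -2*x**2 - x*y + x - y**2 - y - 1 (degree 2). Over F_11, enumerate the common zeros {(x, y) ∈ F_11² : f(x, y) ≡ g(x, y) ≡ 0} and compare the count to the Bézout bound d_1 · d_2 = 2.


Common zeros: {(8, 0), (9, 0)}; count = 2; Bézout bound = 2.

deg(f) = 1, deg(g) = 2, so Bézout bound = 2.
Scan x ∈ F_11. For each x, list the y ∈ F_11 with f(x, y) ≡ 0 and those with g(x, y) ≡ 0 (mod 11); the common zeros in that column are the intersection.
  x = 0: f ≡ 0 at y ∈ {0}; g ≡ 0 at y ∈ ∅; common: ∅.
  x = 1: f ≡ 0 at y ∈ {0}; g ≡ 0 at y ∈ ∅; common: ∅.
  x = 2: f ≡ 0 at y ∈ {0}; g ≡ 0 at y ∈ {1, 7}; common: ∅.
  x = 3: f ≡ 0 at y ∈ {0}; g ≡ 0 at y ∈ ∅; common: ∅.
  x = 4: f ≡ 0 at y ∈ {0}; g ≡ 0 at y ∈ ∅; common: ∅.
  x = 5: f ≡ 0 at y ∈ {0}; g ≡ 0 at y ∈ ∅; common: ∅.
  x = 6: f ≡ 0 at y ∈ {0}; g ≡ 0 at y ∈ {7, 8}; common: ∅.
  x = 7: f ≡ 0 at y ∈ {0}; g ≡ 0 at y ∈ {6, 8}; common: ∅.
  x = 8: f ≡ 0 at y ∈ {0}; g ≡ 0 at y ∈ {0, 2}; common: {0}.
  x = 9: f ≡ 0 at y ∈ {0}; g ≡ 0 at y ∈ {0, 1}; common: {0}.
  x = 10: f ≡ 0 at y ∈ {0}; g ≡ 0 at y ∈ ∅; common: ∅.
Collecting: common zeros = {(8, 0), (9, 0)}, so the count is 2.
Comparison with the Bézout bound: 2 ≤ 2 = deg(f)·deg(g), as expected for curves with no common component (the bound is attained).


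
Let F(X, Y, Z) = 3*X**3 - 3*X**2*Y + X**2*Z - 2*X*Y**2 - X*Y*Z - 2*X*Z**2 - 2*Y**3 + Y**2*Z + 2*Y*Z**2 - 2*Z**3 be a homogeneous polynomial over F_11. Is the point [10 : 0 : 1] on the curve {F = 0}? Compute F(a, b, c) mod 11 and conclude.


F(10,0,1) ≡ 9 (mod 11); P is NOT on the curve.

Evaluate F(10, 0, 1) term-by-term (mod 11).
  3*X**3 ↦ 3·1000·1·1 = 3000
  -3*X**2*Y ↦ -3·100·0·1 = 0
  X**2*Z ↦ 1·100·1·1 = 100
  -2*X*Y**2 ↦ -2·10·0·1 = 0
  -X*Y*Z ↦ -1·10·0·1 = 0
  -2*X*Z**2 ↦ -2·10·1·1 = -20
  -2*Y**3 ↦ -2·1·0·1 = 0
  Y**2*Z ↦ 1·1·0·1 = 0
  2*Y*Z**2 ↦ 2·1·0·1 = 0
  -2*Z**3 ↦ -2·1·1·1 = -2
Sum: F(10, 0, 1) = (3000) + (0) + (100) + (0) + (0) + (-20) + (0) + (0) + (0) + (-2) = 3078.
Reducing mod 11: 3078 ≡ 9 (mod 11).
Since F(a, b, c) ≡ 9 ≠ 0 (mod 11), P does NOT lie on the curve.


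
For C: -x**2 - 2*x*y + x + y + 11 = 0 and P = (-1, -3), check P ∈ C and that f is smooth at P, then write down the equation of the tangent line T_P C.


Tangent line at P: 9*x + 3*y + 18 = 0.

Step 1: f(-1, -3) = 0, so P lies on C.
Step 2: partial derivatives
  f_x(x, y) = -2*x - 2*y + 1, f_y(x, y) = 1 - 2*x.
  f_x(P) = 9, f_y(P) = 3 (gradient nonzero, so P is smooth).
Step 3: tangent line at P: 9·(x − -1) + 3·(y − -3) = 0.
Expanding: 9*x + 3*y + 18 = 0.


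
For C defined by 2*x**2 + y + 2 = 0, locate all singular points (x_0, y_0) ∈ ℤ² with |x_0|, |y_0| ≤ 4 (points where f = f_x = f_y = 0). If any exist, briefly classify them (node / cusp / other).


No singular points in the scanned grid; C is smooth there.

Compute partial derivatives:
  f_x = 4*x.
  f_y = 1.
f_y = 1 is a nonzero constant, so f_y never vanishes: no point (x, y) can satisfy f = f_x = f_y = 0. In particular no (x, y) ∈ {−4, ..., 4}² is singular; the curve is smooth.


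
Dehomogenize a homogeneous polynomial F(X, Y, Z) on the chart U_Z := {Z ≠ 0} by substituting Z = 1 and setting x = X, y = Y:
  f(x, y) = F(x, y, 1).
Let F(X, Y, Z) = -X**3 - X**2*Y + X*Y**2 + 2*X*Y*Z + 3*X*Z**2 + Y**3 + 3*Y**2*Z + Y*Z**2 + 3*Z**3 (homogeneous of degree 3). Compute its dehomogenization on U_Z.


f(x, y) = -x**3 - x**2*y + x*y**2 + 2*x*y + 3*x + y**3 + 3*y**2 + y + 3

On U_Z we set Z = 1. Each monomial c·X^i·Y^j·Z^k in F becomes c·x^i·y^j·1^k = c·x^i·y^j.
Substituting Z = 1: F(X, Y, 1) = -x**3 - x**2*y + x*y**2 + 2*x*y + 3*x + y**3 + 3*y**2 + y + 3.
Note: deg(f) ≤ deg(F) = 3; strict inequality happens when F is divisible by Z (lost terms).


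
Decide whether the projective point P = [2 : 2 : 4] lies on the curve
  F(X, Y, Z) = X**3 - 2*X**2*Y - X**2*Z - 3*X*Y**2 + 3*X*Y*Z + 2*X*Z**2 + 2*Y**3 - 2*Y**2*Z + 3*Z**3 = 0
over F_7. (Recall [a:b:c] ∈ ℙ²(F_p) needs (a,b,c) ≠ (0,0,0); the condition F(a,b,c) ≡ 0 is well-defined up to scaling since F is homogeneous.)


F(2,2,4) ≡ 2 (mod 7); P is NOT on the curve.

Evaluate F(2, 2, 4) term-by-term (mod 7).
  X**3 ↦ 1·8·1·1 = 8
  -2*X**2*Y ↦ -2·4·2·1 = -16
  -X**2*Z ↦ -1·4·1·4 = -16
  -3*X*Y**2 ↦ -3·2·4·1 = -24
  3*X*Y*Z ↦ 3·2·2·4 = 48
  2*X*Z**2 ↦ 2·2·1·16 = 64
  2*Y**3 ↦ 2·1·8·1 = 16
  -2*Y**2*Z ↦ -2·1·4·4 = -32
  3*Z**3 ↦ 3·1·1·64 = 192
Sum: F(2, 2, 4) = (8) + (-16) + (-16) + (-24) + (48) + (64) + (16) + (-32) + (192) = 240.
Reducing mod 7: 240 ≡ 2 (mod 7).
Since F(a, b, c) ≡ 2 ≠ 0 (mod 7), P does NOT lie on the curve.


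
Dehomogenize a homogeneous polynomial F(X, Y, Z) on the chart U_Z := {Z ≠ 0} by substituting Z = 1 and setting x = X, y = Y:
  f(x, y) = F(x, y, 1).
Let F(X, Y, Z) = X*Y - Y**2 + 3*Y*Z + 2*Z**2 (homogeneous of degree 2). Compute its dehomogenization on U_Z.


f(x, y) = x*y - y**2 + 3*y + 2

On U_Z we set Z = 1. Each monomial c·X^i·Y^j·Z^k in F becomes c·x^i·y^j·1^k = c·x^i·y^j.
Substituting Z = 1: F(X, Y, 1) = x*y - y**2 + 3*y + 2.
Note: deg(f) ≤ deg(F) = 2; strict inequality happens when F is divisible by Z (lost terms).


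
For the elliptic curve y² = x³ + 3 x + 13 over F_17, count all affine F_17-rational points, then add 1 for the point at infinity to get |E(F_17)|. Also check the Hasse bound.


Affine points = {(0, 8), (0, 9), (1, 0), (3, 7), (3, 10), (4, 2), (4, 15), (5, 0), (6, 3), (6, 14), (9, 2), (9, 15), (11, 0), (12, 3), (12, 14), (15, 4), (15, 13), (16, 3), (16, 14)}; affine count = 19; |E(F_17)| = 20.

Discriminant check: Δ ∝ 4a³ + 27b² = 4·3³ + 27·13² = 4·27 + 27·169 ≡ 13 (mod 17). Nonzero ⇒ E is nonsingular.
For each x ∈ F_17, compute rhs = x³ + 3·x + 13 mod 17, then count y ∈ F_17 with y² ≡ rhs.
  x = 0: rhs = 13, matching y values: 8, 9 (2 points).
  x = 1: rhs = 0, matching y values: 0 (1 points).
  x = 2: rhs = 10, matching y values: none (0 points).
  x = 3: rhs = 15, matching y values: 7, 10 (2 points).
  x = 4: rhs = 4, matching y values: 2, 15 (2 points).
  x = 5: rhs = 0, matching y values: 0 (1 points).
  x = 6: rhs = 9, matching y values: 3, 14 (2 points).
  x = 7: rhs = 3, matching y values: none (0 points).
  x = 8: rhs = 5, matching y values: none (0 points).
  x = 9: rhs = 4, matching y values: 2, 15 (2 points).
  x = 10: rhs = 6, matching y values: none (0 points).
  x = 11: rhs = 0, matching y values: 0 (1 points).
  x = 12: rhs = 9, matching y values: 3, 14 (2 points).
  x = 13: rhs = 5, matching y values: none (0 points).
  x = 14: rhs = 11, matching y values: none (0 points).
  x = 15: rhs = 16, matching y values: 4, 13 (2 points).
  x = 16: rhs = 9, matching y values: 3, 14 (2 points).
Total affine count: 19.
Full point count |E(F_17)| = 19 + 1 = 20.
Hasse bound: |20 − (17+1)| = |2| = 2 ≤ 2√17 ≈ 8.2462 ✓.


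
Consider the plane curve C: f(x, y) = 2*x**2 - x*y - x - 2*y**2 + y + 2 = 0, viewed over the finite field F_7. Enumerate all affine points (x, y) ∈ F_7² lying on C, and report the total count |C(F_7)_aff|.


Affine F_7-points: {(2, 4), (2, 6), (3, 3), (4, 4), (4, 5), (5, 6), (6, 3), (6, 5)}; count = 8.

For each of the 49 pairs (x, y) ∈ F_7², evaluate f(x, y) mod 7. Record the zeros.
  x = 0: [0↦2, 1↦1, 2↦3, 3↦1, 4↦2, 5↦6, 6↦6]  zeros at y ∈ ∅
  x = 1: [0↦3, 1↦1, 2↦2, 3↦6, 4↦6, 5↦2, 6↦1]  zeros at y ∈ ∅
  x = 2: [0↦1, 1↦5, 2↦5, 3↦1, 4↦0, 5↦2, 6↦0]  zeros at y ∈ {4, 6}
  x = 3: [0↦3, 1↦6, 2↦5, 3↦0, 4↦5, 5↦6, 6↦3]  zeros at y ∈ {3}
  x = 4: [0↦2, 1↦4, 2↦2, 3↦3, 4↦0, 5↦0, 6↦3]  zeros at y ∈ {4, 5}
  x = 5: [0↦5, 1↦6, 2↦3, 3↦3, 4↦6, 5↦5, 6↦0]  zeros at y ∈ {6}
  x = 6: [0↦5, 1↦5, 2↦1, 3↦0, 4↦2, 5↦0, 6↦1]  zeros at y ∈ {3, 5}
Collecting zeros: affine points = {(2, 4), (2, 6), (3, 3), (4, 4), (4, 5), (5, 6), (6, 3), (6, 5)}.
Total count |C(F_7)_aff| = 8.


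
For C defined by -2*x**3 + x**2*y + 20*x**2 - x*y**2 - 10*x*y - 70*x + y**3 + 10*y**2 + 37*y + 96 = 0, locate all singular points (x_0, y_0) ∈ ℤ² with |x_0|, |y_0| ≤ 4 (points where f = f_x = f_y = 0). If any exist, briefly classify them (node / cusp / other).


Singular points: {(3, -2)}; classification: cusp.

Compute partial derivatives:
  f_x = -6*x**2 + 2*x*y + 40*x - y**2 - 10*y - 70.
  f_y = x**2 - 2*x*y - 10*x + 3*y**2 + 20*y + 37.
Scan x_0 ∈ {−4, ..., 4}. For each x_0, f_y(x_0, y) is a polynomial in y; find its integer roots y ∈ {−4, ..., 4}, then test f_x and f at those candidates.
  x = -4: f_y(-4, y) = 3*y**2 + 28*y + 93; no integer root y with |y| ≤ 4.
  x = -3: f_y(-3, y) = 3*y**2 + 26*y + 76; no integer root y with |y| ≤ 4.
  x = -2: f_y(-2, y) = 3*y**2 + 24*y + 61; no integer root y with |y| ≤ 4.
  x = -1: f_y(-1, y) = 3*y**2 + 22*y + 48; no integer root y with |y| ≤ 4.
  x = 0: f_y(0, y) = 3*y**2 + 20*y + 37; no integer root y with |y| ≤ 4.
  x = 1: f_y(1, y) = 3*y**2 + 18*y + 28; no integer root y with |y| ≤ 4.
  x = 2: f_y(2, y) = 3*y**2 + 16*y + 21; vanishes at y ∈ {-3}. (2, -3): f_x = -5 ≠ 0.
  x = 3: f_y(3, y) = 3*y**2 + 14*y + 16; vanishes at y ∈ {-2}. (3, -2): f_x = 0, f = 0 — SINGULAR.
  x = 4: f_y(4, y) = 3*y**2 + 12*y + 13; no integer root y with |y| ≤ 4.
Only singular point on the grid: (3, -2).
Classify: substitute x = 3 + u, y = -2 + v and expand: f = -2*u**3 + u**2*v - u*v**2 + v**3 + v**2.
No constant or linear terms (consistent with a singular point). Quadratic part: v**2. Cubic part: -2*u**3 + u**2*v - u*v**2 + v**3.
The quadratic part v**2 is a perfect square, so there is a single (double) tangent line v = 0, i.e. y = -2. Restricting the cubic part to that line (v = 0) leaves -2*u**3 ≠ 0, so f is not divisible by v and the branch is v² ≈ 2*u**3 to lowest order — this is a cusp.
Classification: cusp.


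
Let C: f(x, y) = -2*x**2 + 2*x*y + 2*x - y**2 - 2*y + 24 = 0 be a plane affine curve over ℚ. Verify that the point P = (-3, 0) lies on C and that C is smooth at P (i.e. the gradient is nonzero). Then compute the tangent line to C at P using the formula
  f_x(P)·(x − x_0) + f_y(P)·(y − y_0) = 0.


Tangent line at P: 14*x - 8*y + 42 = 0.

Step 1: f(-3, 0) = 0, so P lies on C.
Step 2: partial derivatives
  f_x(x, y) = -4*x + 2*y + 2, f_y(x, y) = 2*x - 2*y - 2.
  f_x(P) = 14, f_y(P) = -8 (gradient nonzero, so P is smooth).
Step 3: tangent line at P: 14·(x − -3) + -8·(y − 0) = 0.
Expanding: 14*x - 8*y + 42 = 0.


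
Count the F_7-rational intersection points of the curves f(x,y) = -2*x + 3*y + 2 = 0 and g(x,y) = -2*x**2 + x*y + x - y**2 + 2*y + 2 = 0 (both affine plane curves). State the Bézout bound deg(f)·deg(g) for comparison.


Common zeros: ∅; count = 0; Bézout bound = 2.

deg(f) = 1, deg(g) = 2, so Bézout bound = 2.
Scan x ∈ F_7. For each x, list the y ∈ F_7 with f(x, y) ≡ 0 and those with g(x, y) ≡ 0 (mod 7); the common zeros in that column are the intersection.
  x = 0: f ≡ 0 at y ∈ {4}; g ≡ 0 at y ∈ ∅; common: ∅.
  x = 1: f ≡ 0 at y ∈ {0}; g ≡ 0 at y ∈ ∅; common: ∅.
  x = 2: f ≡ 0 at y ∈ {3}; g ≡ 0 at y ∈ {2}; common: ∅.
  x = 3: f ≡ 0 at y ∈ {6}; g ≡ 0 at y ∈ {2, 3}; common: ∅.
  x = 4: f ≡ 0 at y ∈ {2}; g ≡ 0 at y ∈ {1, 5}; common: ∅.
  x = 5: f ≡ 0 at y ∈ {5}; g ≡ 0 at y ∈ ∅; common: ∅.
  x = 6: f ≡ 0 at y ∈ {1}; g ≡ 0 at y ∈ {3, 5}; common: ∅.
Collecting: common zeros = ∅, so the count is 0.
Comparison with the Bézout bound: 0 ≤ 2 = deg(f)·deg(g), as expected for curves with no common component (the affine F_7-count falls short of the bound because intersections may lie at infinity, over extension fields, or carry multiplicity).


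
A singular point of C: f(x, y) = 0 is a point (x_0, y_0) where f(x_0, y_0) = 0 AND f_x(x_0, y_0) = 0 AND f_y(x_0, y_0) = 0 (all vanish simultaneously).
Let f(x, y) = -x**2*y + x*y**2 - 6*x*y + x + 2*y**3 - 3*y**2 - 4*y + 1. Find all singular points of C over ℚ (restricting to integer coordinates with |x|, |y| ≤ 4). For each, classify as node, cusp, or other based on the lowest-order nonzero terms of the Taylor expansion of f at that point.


Singular points: {(-2, 1)}; classification: node.

Compute partial derivatives:
  f_x = -2*x*y + y**2 - 6*y + 1.
  f_y = -x**2 + 2*x*y - 6*x + 6*y**2 - 6*y - 4.
Scan x_0 ∈ {−4, ..., 4}. For each x_0, f_y(x_0, y) is a polynomial in y; find its integer roots y ∈ {−4, ..., 4}, then test f_x and f at those candidates.
  x = -4: f_y(-4, y) = 6*y**2 - 14*y + 4; vanishes at y ∈ {2}. (-4, 2): f_x = 9 ≠ 0.
  x = -3: f_y(-3, y) = 6*y**2 - 12*y + 5; no integer root y with |y| ≤ 4.
  x = -2: f_y(-2, y) = 6*y**2 - 10*y + 4; vanishes at y ∈ {1}. (-2, 1): f_x = 0, f = 0 — SINGULAR.
  x = -1: f_y(-1, y) = 6*y**2 - 8*y + 1; no integer root y with |y| ≤ 4.
  x = 0: f_y(0, y) = 6*y**2 - 6*y - 4; no integer root y with |y| ≤ 4.
  x = 1: f_y(1, y) = 6*y**2 - 4*y - 11; no integer root y with |y| ≤ 4.
  x = 2: f_y(2, y) = 6*y**2 - 2*y - 20; vanishes at y ∈ {2}. (2, 2): f_x = -15 ≠ 0.
  x = 3: f_y(3, y) = 6*y**2 - 31; no integer root y with |y| ≤ 4.
  x = 4: f_y(4, y) = 6*y**2 + 2*y - 44; no integer root y with |y| ≤ 4.
Only singular point on the grid: (-2, 1).
Classify: substitute x = -2 + u, y = 1 + v and expand: f = -u**2*v - u**2 + u*v**2 + 2*v**3 + v**2.
No constant or linear terms (consistent with a singular point). Quadratic part: -u**2 + v**2. Cubic part: -u**2*v + u*v**2 + 2*v**3.
The quadratic part v**2 - u**2 = (v − u)(v + u) splits into two distinct linear factors, so there are two distinct tangent lines y − 1 = ±(x − -2) — this is a node (ordinary double point).
Classification: node.


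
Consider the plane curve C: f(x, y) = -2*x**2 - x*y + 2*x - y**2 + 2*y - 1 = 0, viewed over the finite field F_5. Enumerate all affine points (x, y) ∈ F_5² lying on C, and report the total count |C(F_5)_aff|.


Affine F_5-points: {(0, 1), (2, 0), (3, 1), (3, 3), (4, 0), (4, 3)}; count = 6.

For each of the 25 pairs (x, y) ∈ F_5², evaluate f(x, y) mod 5. Record the zeros.
  x = 0: [0↦4, 1↦0, 2↦4, 3↦1, 4↦1]  zeros at y ∈ {1}
  x = 1: [0↦4, 1↦4, 2↦2, 3↦3, 4↦2]  zeros at y ∈ ∅
  x = 2: [0↦0, 1↦4, 2↦1, 3↦1, 4↦4]  zeros at y ∈ {0}
  x = 3: [0↦2, 1↦0, 2↦1, 3↦0, 4↦2]  zeros at y ∈ {1, 3}
  x = 4: [0↦0, 1↦2, 2↦2, 3↦0, 4↦1]  zeros at y ∈ {0, 3}
Collecting zeros: affine points = {(0, 1), (2, 0), (3, 1), (3, 3), (4, 0), (4, 3)}.
Total count |C(F_5)_aff| = 6.


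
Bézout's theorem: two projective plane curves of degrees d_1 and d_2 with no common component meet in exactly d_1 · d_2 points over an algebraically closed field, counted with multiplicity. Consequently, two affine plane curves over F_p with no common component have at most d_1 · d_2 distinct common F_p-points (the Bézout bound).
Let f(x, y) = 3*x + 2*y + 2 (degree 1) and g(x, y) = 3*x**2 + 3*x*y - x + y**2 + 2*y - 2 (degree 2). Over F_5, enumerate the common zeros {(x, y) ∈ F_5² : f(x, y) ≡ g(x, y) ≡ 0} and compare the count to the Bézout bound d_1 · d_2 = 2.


Common zeros: {(1, 0)}; count = 1; Bézout bound = 2.

deg(f) = 1, deg(g) = 2, so Bézout bound = 2.
Scan x ∈ F_5. For each x, list the y ∈ F_5 with f(x, y) ≡ 0 and those with g(x, y) ≡ 0 (mod 5); the common zeros in that column are the intersection.
  x = 0: f ≡ 0 at y ∈ {4}; g ≡ 0 at y ∈ ∅; common: ∅.
  x = 1: f ≡ 0 at y ∈ {0}; g ≡ 0 at y ∈ {0}; common: {0}.
  x = 2: f ≡ 0 at y ∈ {1}; g ≡ 0 at y ∈ ∅; common: ∅.
  x = 3: f ≡ 0 at y ∈ {2}; g ≡ 0 at y ∈ ∅; common: ∅.
  x = 4: f ≡ 0 at y ∈ {3}; g ≡ 0 at y ∈ ∅; common: ∅.
Collecting: common zeros = {(1, 0)}, so the count is 1.
Comparison with the Bézout bound: 1 ≤ 2 = deg(f)·deg(g), as expected for curves with no common component (the affine F_5-count falls short of the bound because intersections may lie at infinity, over extension fields, or carry multiplicity).


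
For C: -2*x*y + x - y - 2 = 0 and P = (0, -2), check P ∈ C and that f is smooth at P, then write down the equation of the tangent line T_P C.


Tangent line at P: 5*x - y - 2 = 0.

Step 1: f(0, -2) = 0, so P lies on C.
Step 2: partial derivatives
  f_x(x, y) = 1 - 2*y, f_y(x, y) = -2*x - 1.
  f_x(P) = 5, f_y(P) = -1 (gradient nonzero, so P is smooth).
Step 3: tangent line at P: 5·(x − 0) + -1·(y − -2) = 0.
Expanding: 5*x - y - 2 = 0.


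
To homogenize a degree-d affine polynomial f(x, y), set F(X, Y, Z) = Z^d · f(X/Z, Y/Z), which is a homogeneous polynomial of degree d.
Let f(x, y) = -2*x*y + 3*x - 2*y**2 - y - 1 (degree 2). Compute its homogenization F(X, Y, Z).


F(X, Y, Z) = -2*X*Y + 3*X*Z - 2*Y**2 - Y*Z - Z**2

deg(f) = 2.
Substitute x = X/Z, y = Y/Z into f, then multiply by Z^2.
  monomial -2·x^1·y^1 ↦ -2·X^1·Y^1·Z^0.
  monomial 3·x^1·y^0 ↦ 3·X^1·Y^0·Z^1.
  monomial -2·x^0·y^2 ↦ -2·X^0·Y^2·Z^0.
  monomial -1·x^0·y^1 ↦ -1·X^0·Y^1·Z^1.
  monomial -1·x^0·y^0 ↦ -1·X^0·Y^0·Z^2.
Collecting: F(X, Y, Z) = -2*X*Y + 3*X*Z - 2*Y**2 - Y*Z - Z**2.


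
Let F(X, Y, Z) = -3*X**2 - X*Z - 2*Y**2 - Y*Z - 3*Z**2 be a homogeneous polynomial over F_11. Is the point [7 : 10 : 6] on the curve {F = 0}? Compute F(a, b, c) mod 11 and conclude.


F(7,10,6) ≡ 4 (mod 11); P is NOT on the curve.

Evaluate F(7, 10, 6) term-by-term (mod 11).
  -3*X**2 ↦ -3·49·1·1 = -147
  -X*Z ↦ -1·7·1·6 = -42
  -2*Y**2 ↦ -2·1·100·1 = -200
  -Y*Z ↦ -1·1·10·6 = -60
  -3*Z**2 ↦ -3·1·1·36 = -108
Sum: F(7, 10, 6) = (-147) + (-42) + (-200) + (-60) + (-108) = -557.
Reducing mod 11: -557 ≡ 4 (mod 11).
Since F(a, b, c) ≡ 4 ≠ 0 (mod 11), P does NOT lie on the curve.


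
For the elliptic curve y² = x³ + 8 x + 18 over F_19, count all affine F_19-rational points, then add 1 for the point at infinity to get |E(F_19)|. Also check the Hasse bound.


Affine points = {(2, 2), (2, 17), (4, 0), (6, 4), (6, 15), (8, 9), (8, 10), (13, 1), (13, 18), (14, 9), (14, 10), (15, 6), (15, 13), (16, 9), (16, 10), (18, 3), (18, 16)}; affine count = 17; |E(F_19)| = 18.

Discriminant check: Δ ∝ 4a³ + 27b² = 4·8³ + 27·18² = 4·512 + 27·324 ≡ 4 (mod 19). Nonzero ⇒ E is nonsingular.
For each x ∈ F_19, compute rhs = x³ + 8·x + 18 mod 19, then count y ∈ F_19 with y² ≡ rhs.
  x = 0: rhs = 18, matching y values: none (0 points).
  x = 1: rhs = 8, matching y values: none (0 points).
  x = 2: rhs = 4, matching y values: 2, 17 (2 points).
  x = 3: rhs = 12, matching y values: none (0 points).
  x = 4: rhs = 0, matching y values: 0 (1 points).
  x = 5: rhs = 12, matching y values: none (0 points).
  x = 6: rhs = 16, matching y values: 4, 15 (2 points).
  x = 7: rhs = 18, matching y values: none (0 points).
  x = 8: rhs = 5, matching y values: 9, 10 (2 points).
  x = 9: rhs = 2, matching y values: none (0 points).
  x = 10: rhs = 15, matching y values: none (0 points).
  x = 11: rhs = 12, matching y values: none (0 points).
  x = 12: rhs = 18, matching y values: none (0 points).
  x = 13: rhs = 1, matching y values: 1, 18 (2 points).
  x = 14: rhs = 5, matching y values: 9, 10 (2 points).
  x = 15: rhs = 17, matching y values: 6, 13 (2 points).
  x = 16: rhs = 5, matching y values: 9, 10 (2 points).
  x = 17: rhs = 13, matching y values: none (0 points).
  x = 18: rhs = 9, matching y values: 3, 16 (2 points).
Total affine count: 17.
Full point count |E(F_19)| = 17 + 1 = 18.
Hasse bound: |18 − (19+1)| = |-2| = 2 ≤ 2√19 ≈ 8.7178 ✓.


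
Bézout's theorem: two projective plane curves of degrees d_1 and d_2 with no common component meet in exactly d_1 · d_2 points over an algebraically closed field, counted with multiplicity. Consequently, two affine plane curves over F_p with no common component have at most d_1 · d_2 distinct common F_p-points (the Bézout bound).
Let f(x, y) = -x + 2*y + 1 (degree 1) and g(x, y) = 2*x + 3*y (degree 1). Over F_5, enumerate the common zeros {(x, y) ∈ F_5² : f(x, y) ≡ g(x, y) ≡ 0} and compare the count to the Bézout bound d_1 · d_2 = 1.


Common zeros: {(4, 4)}; count = 1; Bézout bound = 1.

deg(f) = 1, deg(g) = 1, so Bézout bound = 1.
Scan x ∈ F_5. For each x, list the y ∈ F_5 with f(x, y) ≡ 0 and those with g(x, y) ≡ 0 (mod 5); the common zeros in that column are the intersection.
  x = 0: f ≡ 0 at y ∈ {2}; g ≡ 0 at y ∈ {0}; common: ∅.
  x = 1: f ≡ 0 at y ∈ {0}; g ≡ 0 at y ∈ {1}; common: ∅.
  x = 2: f ≡ 0 at y ∈ {3}; g ≡ 0 at y ∈ {2}; common: ∅.
  x = 3: f ≡ 0 at y ∈ {1}; g ≡ 0 at y ∈ {3}; common: ∅.
  x = 4: f ≡ 0 at y ∈ {4}; g ≡ 0 at y ∈ {4}; common: {4}.
Collecting: common zeros = {(4, 4)}, so the count is 1.
Comparison with the Bézout bound: 1 ≤ 1 = deg(f)·deg(g), as expected for curves with no common component (the bound is attained).


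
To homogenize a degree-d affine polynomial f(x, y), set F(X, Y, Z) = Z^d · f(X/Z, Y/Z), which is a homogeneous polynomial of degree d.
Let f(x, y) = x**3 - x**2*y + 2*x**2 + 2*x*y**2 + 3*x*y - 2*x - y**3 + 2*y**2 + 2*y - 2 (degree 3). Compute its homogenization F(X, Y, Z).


F(X, Y, Z) = X**3 - X**2*Y + 2*X**2*Z + 2*X*Y**2 + 3*X*Y*Z - 2*X*Z**2 - Y**3 + 2*Y**2*Z + 2*Y*Z**2 - 2*Z**3

deg(f) = 3.
Substitute x = X/Z, y = Y/Z into f, then multiply by Z^3.
  monomial 1·x^3·y^0 ↦ 1·X^3·Y^0·Z^0.
  monomial -1·x^2·y^1 ↦ -1·X^2·Y^1·Z^0.
  monomial 2·x^2·y^0 ↦ 2·X^2·Y^0·Z^1.
  monomial 2·x^1·y^2 ↦ 2·X^1·Y^2·Z^0.
  monomial 3·x^1·y^1 ↦ 3·X^1·Y^1·Z^1.
  monomial -2·x^1·y^0 ↦ -2·X^1·Y^0·Z^2.
  monomial -1·x^0·y^3 ↦ -1·X^0·Y^3·Z^0.
  monomial 2·x^0·y^2 ↦ 2·X^0·Y^2·Z^1.
  monomial 2·x^0·y^1 ↦ 2·X^0·Y^1·Z^2.
  monomial -2·x^0·y^0 ↦ -2·X^0·Y^0·Z^3.
Collecting: F(X, Y, Z) = X**3 - X**2*Y + 2*X**2*Z + 2*X*Y**2 + 3*X*Y*Z - 2*X*Z**2 - Y**3 + 2*Y**2*Z + 2*Y*Z**2 - 2*Z**3.


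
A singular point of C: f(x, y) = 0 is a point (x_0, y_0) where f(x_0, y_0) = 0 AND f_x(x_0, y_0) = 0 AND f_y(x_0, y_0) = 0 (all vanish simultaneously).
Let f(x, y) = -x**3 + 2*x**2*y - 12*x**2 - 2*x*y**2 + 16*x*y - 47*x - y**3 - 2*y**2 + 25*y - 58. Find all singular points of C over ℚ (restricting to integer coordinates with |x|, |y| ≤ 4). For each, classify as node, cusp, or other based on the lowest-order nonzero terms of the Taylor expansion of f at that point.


Singular points: {(-3, 1)}; classification: node.

Compute partial derivatives:
  f_x = -3*x**2 + 4*x*y - 24*x - 2*y**2 + 16*y - 47.
  f_y = 2*x**2 - 4*x*y + 16*x - 3*y**2 - 4*y + 25.
Scan x_0 ∈ {−4, ..., 4}. For each x_0, f_y(x_0, y) is a polynomial in y; find its integer roots y ∈ {−4, ..., 4}, then test f_x and f at those candidates.
  x = -4: f_y(-4, y) = -3*y**2 + 12*y - 7; no integer root y with |y| ≤ 4.
  x = -3: f_y(-3, y) = -3*y**2 + 8*y - 5; vanishes at y ∈ {1}. (-3, 1): f_x = 0, f = 0 — SINGULAR.
  x = -2: f_y(-2, y) = -3*y**2 + 4*y + 1; no integer root y with |y| ≤ 4.
  x = -1: f_y(-1, y) = 11 - 3*y**2; no integer root y with |y| ≤ 4.
  x = 0: f_y(0, y) = -3*y**2 - 4*y + 25; no integer root y with |y| ≤ 4.
  x = 1: f_y(1, y) = -3*y**2 - 8*y + 43; no integer root y with |y| ≤ 4.
  x = 2: f_y(2, y) = -3*y**2 - 12*y + 65; no integer root y with |y| ≤ 4.
  x = 3: f_y(3, y) = -3*y**2 - 16*y + 91; no integer root y with |y| ≤ 4.
  x = 4: f_y(4, y) = -3*y**2 - 20*y + 121; no integer root y with |y| ≤ 4.
Only singular point on the grid: (-3, 1).
Classify: substitute x = -3 + u, y = 1 + v and expand: f = -u**3 + 2*u**2*v - u**2 - 2*u*v**2 - v**3 + v**2.
No constant or linear terms (consistent with a singular point). Quadratic part: -u**2 + v**2. Cubic part: -u**3 + 2*u**2*v - 2*u*v**2 - v**3.
The quadratic part v**2 - u**2 = (v − u)(v + u) splits into two distinct linear factors, so there are two distinct tangent lines y − 1 = ±(x − -3) — this is a node (ordinary double point).
Classification: node.


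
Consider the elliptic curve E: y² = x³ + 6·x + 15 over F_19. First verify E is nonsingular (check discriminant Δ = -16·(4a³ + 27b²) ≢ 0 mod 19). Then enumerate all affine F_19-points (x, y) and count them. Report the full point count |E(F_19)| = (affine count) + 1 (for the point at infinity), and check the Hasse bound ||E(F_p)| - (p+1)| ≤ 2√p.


Affine points = {(2, 4), (2, 15), (6, 1), (6, 18), (7, 1), (7, 18), (8, 9), (8, 10), (9, 0), (10, 7), (10, 12), (11, 5), (11, 14)}; affine count = 13; |E(F_19)| = 14.

Discriminant check: Δ ∝ 4a³ + 27b² = 4·6³ + 27·15² = 4·216 + 27·225 ≡ 4 (mod 19). Nonzero ⇒ E is nonsingular.
For each x ∈ F_19, compute rhs = x³ + 6·x + 15 mod 19, then count y ∈ F_19 with y² ≡ rhs.
  x = 0: rhs = 15, matching y values: none (0 points).
  x = 1: rhs = 3, matching y values: none (0 points).
  x = 2: rhs = 16, matching y values: 4, 15 (2 points).
  x = 3: rhs = 3, matching y values: none (0 points).
  x = 4: rhs = 8, matching y values: none (0 points).
  x = 5: rhs = 18, matching y values: none (0 points).
  x = 6: rhs = 1, matching y values: 1, 18 (2 points).
  x = 7: rhs = 1, matching y values: 1, 18 (2 points).
  x = 8: rhs = 5, matching y values: 9, 10 (2 points).
  x = 9: rhs = 0, matching y values: 0 (1 points).
  x = 10: rhs = 11, matching y values: 7, 12 (2 points).
  x = 11: rhs = 6, matching y values: 5, 14 (2 points).
  x = 12: rhs = 10, matching y values: none (0 points).
  x = 13: rhs = 10, matching y values: none (0 points).
  x = 14: rhs = 12, matching y values: none (0 points).
  x = 15: rhs = 3, matching y values: none (0 points).
  x = 16: rhs = 8, matching y values: none (0 points).
  x = 17: rhs = 14, matching y values: none (0 points).
  x = 18: rhs = 8, matching y values: none (0 points).
Total affine count: 13.
Full point count |E(F_19)| = 13 + 1 = 14.
Hasse bound: |14 − (19+1)| = |-6| = 6 ≤ 2√19 ≈ 8.7178 ✓.


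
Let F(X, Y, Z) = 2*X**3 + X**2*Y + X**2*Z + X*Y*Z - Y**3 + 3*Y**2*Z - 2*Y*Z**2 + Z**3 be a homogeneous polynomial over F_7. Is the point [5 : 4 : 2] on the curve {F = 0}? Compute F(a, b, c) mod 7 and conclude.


F(5,4,2) ≡ 0 (mod 7); P is on the curve.

Evaluate F(5, 4, 2) term-by-term (mod 7).
  2*X**3 ↦ 2·125·1·1 = 250
  X**2*Y ↦ 1·25·4·1 = 100
  X**2*Z ↦ 1·25·1·2 = 50
  X*Y*Z ↦ 1·5·4·2 = 40
  -Y**3 ↦ -1·1·64·1 = -64
  3*Y**2*Z ↦ 3·1·16·2 = 96
  -2*Y*Z**2 ↦ -2·1·4·4 = -32
  Z**3 ↦ 1·1·1·8 = 8
Sum: F(5, 4, 2) = (250) + (100) + (50) + (40) + (-64) + (96) + (-32) + (8) = 448.
Reducing mod 7: 448 ≡ 0 (mod 7).
Since F(a, b, c) ≡ 0 (mod 7), P lies on the curve.


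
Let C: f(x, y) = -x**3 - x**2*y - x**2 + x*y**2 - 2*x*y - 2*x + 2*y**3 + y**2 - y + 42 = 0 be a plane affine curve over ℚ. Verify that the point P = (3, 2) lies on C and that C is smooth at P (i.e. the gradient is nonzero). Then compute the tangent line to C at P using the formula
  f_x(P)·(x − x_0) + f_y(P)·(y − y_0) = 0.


Tangent line at P: -47*x + 24*y + 93 = 0.

Step 1: f(3, 2) = 0, so P lies on C.
Step 2: partial derivatives
  f_x(x, y) = -3*x**2 - 2*x*y - 2*x + y**2 - 2*y - 2, f_y(x, y) = -x**2 + 2*x*y - 2*x + 6*y**2 + 2*y - 1.
  f_x(P) = -47, f_y(P) = 24 (gradient nonzero, so P is smooth).
Step 3: tangent line at P: -47·(x − 3) + 24·(y − 2) = 0.
Expanding: -47*x + 24*y + 93 = 0.


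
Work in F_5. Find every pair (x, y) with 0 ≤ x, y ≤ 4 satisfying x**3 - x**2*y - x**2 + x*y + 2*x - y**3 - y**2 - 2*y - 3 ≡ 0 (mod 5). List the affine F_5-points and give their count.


Affine F_5-points: {(0, 3), (1, 1), (2, 0), (2, 2), (4, 3)}; count = 5.

For each of the 25 pairs (x, y) ∈ F_5², evaluate f(x, y) mod 5. Record the zeros.
  x = 0: [0↦2, 1↦3, 2↦1, 3↦0, 4↦4]  zeros at y ∈ {3}
  x = 1: [0↦4, 1↦0, 2↦3, 3↦2, 4↦1]  zeros at y ∈ {1}
  x = 2: [0↦0, 1↦4, 2↦0, 3↦2, 4↦4]  zeros at y ∈ {0, 2}
  x = 3: [0↦1, 1↦1, 2↦3, 3↦1, 4↦4]  zeros at y ∈ ∅
  x = 4: [0↦3, 1↦2, 2↦3, 3↦0, 4↦2]  zeros at y ∈ {3}
Collecting zeros: affine points = {(0, 3), (1, 1), (2, 0), (2, 2), (4, 3)}.
Total count |C(F_5)_aff| = 5.


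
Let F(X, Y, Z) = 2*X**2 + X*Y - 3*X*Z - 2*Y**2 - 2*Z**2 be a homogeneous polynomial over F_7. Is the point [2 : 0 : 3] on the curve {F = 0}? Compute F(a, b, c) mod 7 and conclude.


F(2,0,3) ≡ 0 (mod 7); P is on the curve.

Evaluate F(2, 0, 3) term-by-term (mod 7).
  2*X**2 ↦ 2·4·1·1 = 8
  X*Y ↦ 1·2·0·1 = 0
  -3*X*Z ↦ -3·2·1·3 = -18
  -2*Y**2 ↦ -2·1·0·1 = 0
  -2*Z**2 ↦ -2·1·1·9 = -18
Sum: F(2, 0, 3) = (8) + (0) + (-18) + (0) + (-18) = -28.
Reducing mod 7: -28 ≡ 0 (mod 7).
Since F(a, b, c) ≡ 0 (mod 7), P lies on the curve.


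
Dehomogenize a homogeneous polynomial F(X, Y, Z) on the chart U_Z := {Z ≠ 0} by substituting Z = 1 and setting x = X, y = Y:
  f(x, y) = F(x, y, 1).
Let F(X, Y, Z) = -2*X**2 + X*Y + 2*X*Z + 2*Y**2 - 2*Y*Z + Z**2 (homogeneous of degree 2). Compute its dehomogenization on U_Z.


f(x, y) = -2*x**2 + x*y + 2*x + 2*y**2 - 2*y + 1

On U_Z we set Z = 1. Each monomial c·X^i·Y^j·Z^k in F becomes c·x^i·y^j·1^k = c·x^i·y^j.
Substituting Z = 1: F(X, Y, 1) = -2*x**2 + x*y + 2*x + 2*y**2 - 2*y + 1.
Note: deg(f) ≤ deg(F) = 2; strict inequality happens when F is divisible by Z (lost terms).


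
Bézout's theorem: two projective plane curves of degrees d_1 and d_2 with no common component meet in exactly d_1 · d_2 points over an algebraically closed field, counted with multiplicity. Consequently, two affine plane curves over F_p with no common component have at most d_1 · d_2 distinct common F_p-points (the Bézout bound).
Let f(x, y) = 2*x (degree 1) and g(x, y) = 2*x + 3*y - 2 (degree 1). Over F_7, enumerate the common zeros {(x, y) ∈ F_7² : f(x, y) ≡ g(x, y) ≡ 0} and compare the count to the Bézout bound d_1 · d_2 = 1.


Common zeros: {(0, 3)}; count = 1; Bézout bound = 1.

deg(f) = 1, deg(g) = 1, so Bézout bound = 1.
Scan x ∈ F_7. For each x, list the y ∈ F_7 with f(x, y) ≡ 0 and those with g(x, y) ≡ 0 (mod 7); the common zeros in that column are the intersection.
  x = 0: f ≡ 0 at y ∈ {0, 1, 2, 3, 4, 5, 6}; g ≡ 0 at y ∈ {3}; common: {3}.
  x = 1: f ≡ 0 at y ∈ ∅; g ≡ 0 at y ∈ {0}; common: ∅.
  x = 2: f ≡ 0 at y ∈ ∅; g ≡ 0 at y ∈ {4}; common: ∅.
  x = 3: f ≡ 0 at y ∈ ∅; g ≡ 0 at y ∈ {1}; common: ∅.
  x = 4: f ≡ 0 at y ∈ ∅; g ≡ 0 at y ∈ {5}; common: ∅.
  x = 5: f ≡ 0 at y ∈ ∅; g ≡ 0 at y ∈ {2}; common: ∅.
  x = 6: f ≡ 0 at y ∈ ∅; g ≡ 0 at y ∈ {6}; common: ∅.
Collecting: common zeros = {(0, 3)}, so the count is 1.
Comparison with the Bézout bound: 1 ≤ 1 = deg(f)·deg(g), as expected for curves with no common component (the bound is attained).


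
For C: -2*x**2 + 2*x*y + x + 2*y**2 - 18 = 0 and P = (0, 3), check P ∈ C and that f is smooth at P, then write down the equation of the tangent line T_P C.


Tangent line at P: 7*x + 12*y - 36 = 0.

Step 1: f(0, 3) = 0, so P lies on C.
Step 2: partial derivatives
  f_x(x, y) = -4*x + 2*y + 1, f_y(x, y) = 2*x + 4*y.
  f_x(P) = 7, f_y(P) = 12 (gradient nonzero, so P is smooth).
Step 3: tangent line at P: 7·(x − 0) + 12·(y − 3) = 0.
Expanding: 7*x + 12*y - 36 = 0.
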